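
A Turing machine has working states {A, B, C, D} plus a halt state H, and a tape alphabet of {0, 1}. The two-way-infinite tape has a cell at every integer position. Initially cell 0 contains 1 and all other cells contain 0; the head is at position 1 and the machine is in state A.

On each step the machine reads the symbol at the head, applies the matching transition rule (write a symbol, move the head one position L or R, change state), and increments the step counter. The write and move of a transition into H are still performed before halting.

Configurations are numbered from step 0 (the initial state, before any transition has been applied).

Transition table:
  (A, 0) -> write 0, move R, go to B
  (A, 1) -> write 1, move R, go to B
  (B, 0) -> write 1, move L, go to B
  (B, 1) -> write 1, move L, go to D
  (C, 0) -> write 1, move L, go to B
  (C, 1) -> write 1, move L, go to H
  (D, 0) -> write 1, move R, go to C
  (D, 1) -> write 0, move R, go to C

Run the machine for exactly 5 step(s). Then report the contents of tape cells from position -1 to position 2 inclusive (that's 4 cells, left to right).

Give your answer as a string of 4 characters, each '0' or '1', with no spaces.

Step 1: in state A at pos 1, read 0 -> (A,0)->write 0,move R,goto B. Now: state=B, head=2, tape[-1..3]=01000 (head:    ^)
Step 2: in state B at pos 2, read 0 -> (B,0)->write 1,move L,goto B. Now: state=B, head=1, tape[-1..3]=01010 (head:   ^)
Step 3: in state B at pos 1, read 0 -> (B,0)->write 1,move L,goto B. Now: state=B, head=0, tape[-1..3]=01110 (head:  ^)
Step 4: in state B at pos 0, read 1 -> (B,1)->write 1,move L,goto D. Now: state=D, head=-1, tape[-2..3]=001110 (head:  ^)
Step 5: in state D at pos -1, read 0 -> (D,0)->write 1,move R,goto C. Now: state=C, head=0, tape[-2..3]=011110 (head:   ^)

Answer: 1111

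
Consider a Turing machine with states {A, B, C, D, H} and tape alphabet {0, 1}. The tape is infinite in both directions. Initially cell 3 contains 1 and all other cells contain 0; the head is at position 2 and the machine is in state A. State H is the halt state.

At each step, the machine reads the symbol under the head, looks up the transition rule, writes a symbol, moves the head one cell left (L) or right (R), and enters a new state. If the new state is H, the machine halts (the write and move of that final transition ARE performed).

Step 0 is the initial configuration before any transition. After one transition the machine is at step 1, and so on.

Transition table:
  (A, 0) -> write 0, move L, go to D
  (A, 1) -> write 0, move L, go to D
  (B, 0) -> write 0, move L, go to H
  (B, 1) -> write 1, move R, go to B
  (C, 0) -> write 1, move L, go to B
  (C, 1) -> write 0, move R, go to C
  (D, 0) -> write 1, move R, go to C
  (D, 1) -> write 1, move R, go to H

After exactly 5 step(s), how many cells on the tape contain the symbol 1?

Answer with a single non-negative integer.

Step 1: in state A at pos 2, read 0 -> (A,0)->write 0,move L,goto D. Now: state=D, head=1, tape[0..4]=00010 (head:  ^)
Step 2: in state D at pos 1, read 0 -> (D,0)->write 1,move R,goto C. Now: state=C, head=2, tape[0..4]=01010 (head:   ^)
Step 3: in state C at pos 2, read 0 -> (C,0)->write 1,move L,goto B. Now: state=B, head=1, tape[0..4]=01110 (head:  ^)
Step 4: in state B at pos 1, read 1 -> (B,1)->write 1,move R,goto B. Now: state=B, head=2, tape[0..4]=01110 (head:   ^)
Step 5: in state B at pos 2, read 1 -> (B,1)->write 1,move R,goto B. Now: state=B, head=3, tape[0..4]=01110 (head:    ^)
Cells containing 1 after step 5: {1, 2, 3} -> 3 cell(s)

Answer: 3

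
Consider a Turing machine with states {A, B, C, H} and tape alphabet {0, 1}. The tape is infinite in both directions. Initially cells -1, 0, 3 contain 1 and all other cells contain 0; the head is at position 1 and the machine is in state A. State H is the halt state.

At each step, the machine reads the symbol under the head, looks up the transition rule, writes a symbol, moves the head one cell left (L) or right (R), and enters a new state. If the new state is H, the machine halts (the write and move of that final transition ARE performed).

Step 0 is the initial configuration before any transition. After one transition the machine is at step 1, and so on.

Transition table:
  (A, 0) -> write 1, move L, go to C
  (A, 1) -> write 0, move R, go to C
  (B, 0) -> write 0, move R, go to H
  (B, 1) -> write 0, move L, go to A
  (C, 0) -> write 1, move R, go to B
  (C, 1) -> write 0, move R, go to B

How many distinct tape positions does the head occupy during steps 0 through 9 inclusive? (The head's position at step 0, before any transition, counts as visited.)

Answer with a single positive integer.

Answer: 4

Derivation:
Step 1: in state A at pos 1, read 0 -> (A,0)->write 1,move L,goto C. Now: state=C, head=0, tape[-2..4]=0111010 (head:   ^)
Step 2: in state C at pos 0, read 1 -> (C,1)->write 0,move R,goto B. Now: state=B, head=1, tape[-2..4]=0101010 (head:    ^)
Step 3: in state B at pos 1, read 1 -> (B,1)->write 0,move L,goto A. Now: state=A, head=0, tape[-2..4]=0100010 (head:   ^)
Step 4: in state A at pos 0, read 0 -> (A,0)->write 1,move L,goto C. Now: state=C, head=-1, tape[-2..4]=0110010 (head:  ^)
Step 5: in state C at pos -1, read 1 -> (C,1)->write 0,move R,goto B. Now: state=B, head=0, tape[-2..4]=0010010 (head:   ^)
Step 6: in state B at pos 0, read 1 -> (B,1)->write 0,move L,goto A. Now: state=A, head=-1, tape[-2..4]=0000010 (head:  ^)
Step 7: in state A at pos -1, read 0 -> (A,0)->write 1,move L,goto C. Now: state=C, head=-2, tape[-3..4]=00100010 (head:  ^)
Step 8: in state C at pos -2, read 0 -> (C,0)->write 1,move R,goto B. Now: state=B, head=-1, tape[-3..4]=01100010 (head:   ^)
Step 9: in state B at pos -1, read 1 -> (B,1)->write 0,move L,goto A. Now: state=A, head=-2, tape[-3..4]=01000010 (head:  ^)
Head positions at steps 0..9: starting at 1, distinct positions visited = {-2, -1, 0, 1} -> 4 position(s)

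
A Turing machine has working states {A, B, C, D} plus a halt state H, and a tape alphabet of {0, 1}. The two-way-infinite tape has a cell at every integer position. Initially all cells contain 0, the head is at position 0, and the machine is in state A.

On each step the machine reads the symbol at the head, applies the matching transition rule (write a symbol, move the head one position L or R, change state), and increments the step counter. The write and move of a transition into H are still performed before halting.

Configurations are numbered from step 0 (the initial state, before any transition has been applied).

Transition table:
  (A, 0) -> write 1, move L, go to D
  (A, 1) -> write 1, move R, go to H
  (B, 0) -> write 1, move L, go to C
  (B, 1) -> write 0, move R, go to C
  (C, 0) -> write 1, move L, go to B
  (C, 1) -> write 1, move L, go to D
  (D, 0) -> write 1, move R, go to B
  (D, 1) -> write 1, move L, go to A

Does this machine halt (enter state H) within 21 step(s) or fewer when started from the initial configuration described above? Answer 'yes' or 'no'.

Answer: yes

Derivation:
Step 1: in state A at pos 0, read 0 -> (A,0)->write 1,move L,goto D. Now: state=D, head=-1, tape[-2..1]=0010 (head:  ^)
Step 2: in state D at pos -1, read 0 -> (D,0)->write 1,move R,goto B. Now: state=B, head=0, tape[-2..1]=0110 (head:   ^)
Step 3: in state B at pos 0, read 1 -> (B,1)->write 0,move R,goto C. Now: state=C, head=1, tape[-2..2]=01000 (head:    ^)
Step 4: in state C at pos 1, read 0 -> (C,0)->write 1,move L,goto B. Now: state=B, head=0, tape[-2..2]=01010 (head:   ^)
Step 5: in state B at pos 0, read 0 -> (B,0)->write 1,move L,goto C. Now: state=C, head=-1, tape[-2..2]=01110 (head:  ^)
Step 6: in state C at pos -1, read 1 -> (C,1)->write 1,move L,goto D. Now: state=D, head=-2, tape[-3..2]=001110 (head:  ^)
Step 7: in state D at pos -2, read 0 -> (D,0)->write 1,move R,goto B. Now: state=B, head=-1, tape[-3..2]=011110 (head:   ^)
Step 8: in state B at pos -1, read 1 -> (B,1)->write 0,move R,goto C. Now: state=C, head=0, tape[-3..2]=010110 (head:    ^)
Step 9: in state C at pos 0, read 1 -> (C,1)->write 1,move L,goto D. Now: state=D, head=-1, tape[-3..2]=010110 (head:   ^)
Step 10: in state D at pos -1, read 0 -> (D,0)->write 1,move R,goto B. Now: state=B, head=0, tape[-3..2]=011110 (head:    ^)
Step 11: in state B at pos 0, read 1 -> (B,1)->write 0,move R,goto C. Now: state=C, head=1, tape[-3..2]=011010 (head:     ^)
Step 12: in state C at pos 1, read 1 -> (C,1)->write 1,move L,goto D. Now: state=D, head=0, tape[-3..2]=011010 (head:    ^)
Step 13: in state D at pos 0, read 0 -> (D,0)->write 1,move R,goto B. Now: state=B, head=1, tape[-3..2]=011110 (head:     ^)
Step 14: in state B at pos 1, read 1 -> (B,1)->write 0,move R,goto C. Now: state=C, head=2, tape[-3..3]=0111000 (head:      ^)
Step 15: in state C at pos 2, read 0 -> (C,0)->write 1,move L,goto B. Now: state=B, head=1, tape[-3..3]=0111010 (head:     ^)
Step 16: in state B at pos 1, read 0 -> (B,0)->write 1,move L,goto C. Now: state=C, head=0, tape[-3..3]=0111110 (head:    ^)
Step 17: in state C at pos 0, read 1 -> (C,1)->write 1,move L,goto D. Now: state=D, head=-1, tape[-3..3]=0111110 (head:   ^)
Step 18: in state D at pos -1, read 1 -> (D,1)->write 1,move L,goto A. Now: state=A, head=-2, tape[-3..3]=0111110 (head:  ^)
Step 19: in state A at pos -2, read 1 -> (A,1)->write 1,move R,goto H. Now: state=H, head=-1, tape[-3..3]=0111110 (head:   ^)
State H reached at step 19; 19 <= 21 -> yes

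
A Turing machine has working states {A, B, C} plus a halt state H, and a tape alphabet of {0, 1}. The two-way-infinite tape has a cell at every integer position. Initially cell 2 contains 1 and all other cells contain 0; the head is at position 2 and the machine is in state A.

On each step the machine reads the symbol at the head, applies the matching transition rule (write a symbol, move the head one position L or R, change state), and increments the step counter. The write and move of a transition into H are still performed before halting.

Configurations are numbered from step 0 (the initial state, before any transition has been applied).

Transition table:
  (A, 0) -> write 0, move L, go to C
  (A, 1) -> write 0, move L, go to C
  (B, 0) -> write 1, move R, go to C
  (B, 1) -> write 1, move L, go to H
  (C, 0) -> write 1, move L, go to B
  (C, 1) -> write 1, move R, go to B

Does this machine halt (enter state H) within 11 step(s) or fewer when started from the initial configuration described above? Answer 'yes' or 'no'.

Answer: yes

Derivation:
Step 1: in state A at pos 2, read 1 -> (A,1)->write 0,move L,goto C. Now: state=C, head=1, tape[0..3]=0000 (head:  ^)
Step 2: in state C at pos 1, read 0 -> (C,0)->write 1,move L,goto B. Now: state=B, head=0, tape[-1..3]=00100 (head:  ^)
Step 3: in state B at pos 0, read 0 -> (B,0)->write 1,move R,goto C. Now: state=C, head=1, tape[-1..3]=01100 (head:   ^)
Step 4: in state C at pos 1, read 1 -> (C,1)->write 1,move R,goto B. Now: state=B, head=2, tape[-1..3]=01100 (head:    ^)
Step 5: in state B at pos 2, read 0 -> (B,0)->write 1,move R,goto C. Now: state=C, head=3, tape[-1..4]=011100 (head:     ^)
Step 6: in state C at pos 3, read 0 -> (C,0)->write 1,move L,goto B. Now: state=B, head=2, tape[-1..4]=011110 (head:    ^)
Step 7: in state B at pos 2, read 1 -> (B,1)->write 1,move L,goto H. Now: state=H, head=1, tape[-1..4]=011110 (head:   ^)
State H reached at step 7; 7 <= 11 -> yes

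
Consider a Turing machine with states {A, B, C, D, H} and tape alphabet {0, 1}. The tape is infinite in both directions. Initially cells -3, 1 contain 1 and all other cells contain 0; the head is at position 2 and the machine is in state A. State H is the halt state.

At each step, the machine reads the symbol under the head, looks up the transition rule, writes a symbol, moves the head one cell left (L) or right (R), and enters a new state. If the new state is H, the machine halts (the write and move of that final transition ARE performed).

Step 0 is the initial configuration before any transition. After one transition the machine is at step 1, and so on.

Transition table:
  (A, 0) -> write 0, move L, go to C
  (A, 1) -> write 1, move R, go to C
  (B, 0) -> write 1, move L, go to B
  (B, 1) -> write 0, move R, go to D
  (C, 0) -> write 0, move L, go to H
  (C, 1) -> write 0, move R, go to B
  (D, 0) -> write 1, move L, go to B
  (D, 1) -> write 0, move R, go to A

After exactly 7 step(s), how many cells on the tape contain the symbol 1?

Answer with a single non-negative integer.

Answer: 6

Derivation:
Step 1: in state A at pos 2, read 0 -> (A,0)->write 0,move L,goto C. Now: state=C, head=1, tape[-4..3]=01000100 (head:      ^)
Step 2: in state C at pos 1, read 1 -> (C,1)->write 0,move R,goto B. Now: state=B, head=2, tape[-4..3]=01000000 (head:       ^)
Step 3: in state B at pos 2, read 0 -> (B,0)->write 1,move L,goto B. Now: state=B, head=1, tape[-4..3]=01000010 (head:      ^)
Step 4: in state B at pos 1, read 0 -> (B,0)->write 1,move L,goto B. Now: state=B, head=0, tape[-4..3]=01000110 (head:     ^)
Step 5: in state B at pos 0, read 0 -> (B,0)->write 1,move L,goto B. Now: state=B, head=-1, tape[-4..3]=01001110 (head:    ^)
Step 6: in state B at pos -1, read 0 -> (B,0)->write 1,move L,goto B. Now: state=B, head=-2, tape[-4..3]=01011110 (head:   ^)
Step 7: in state B at pos -2, read 0 -> (B,0)->write 1,move L,goto B. Now: state=B, head=-3, tape[-4..3]=01111110 (head:  ^)
Cells containing 1 after step 7: {-3, -2, -1, 0, 1, 2} -> 6 cell(s)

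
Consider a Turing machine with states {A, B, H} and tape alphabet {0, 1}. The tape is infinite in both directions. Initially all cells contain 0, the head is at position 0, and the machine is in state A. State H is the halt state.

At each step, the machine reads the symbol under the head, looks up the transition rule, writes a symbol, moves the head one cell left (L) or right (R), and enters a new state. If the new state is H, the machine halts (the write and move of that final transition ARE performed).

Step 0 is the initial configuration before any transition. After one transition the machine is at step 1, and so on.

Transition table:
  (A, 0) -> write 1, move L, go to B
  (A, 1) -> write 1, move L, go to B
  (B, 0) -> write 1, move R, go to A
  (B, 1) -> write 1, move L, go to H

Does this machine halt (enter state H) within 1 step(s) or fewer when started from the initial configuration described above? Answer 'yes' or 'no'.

Step 1: in state A at pos 0, read 0 -> (A,0)->write 1,move L,goto B. Now: state=B, head=-1, tape[-2..1]=0010 (head:  ^)
After 1 step(s): state = B (not H) -> not halted within 1 -> no

Answer: no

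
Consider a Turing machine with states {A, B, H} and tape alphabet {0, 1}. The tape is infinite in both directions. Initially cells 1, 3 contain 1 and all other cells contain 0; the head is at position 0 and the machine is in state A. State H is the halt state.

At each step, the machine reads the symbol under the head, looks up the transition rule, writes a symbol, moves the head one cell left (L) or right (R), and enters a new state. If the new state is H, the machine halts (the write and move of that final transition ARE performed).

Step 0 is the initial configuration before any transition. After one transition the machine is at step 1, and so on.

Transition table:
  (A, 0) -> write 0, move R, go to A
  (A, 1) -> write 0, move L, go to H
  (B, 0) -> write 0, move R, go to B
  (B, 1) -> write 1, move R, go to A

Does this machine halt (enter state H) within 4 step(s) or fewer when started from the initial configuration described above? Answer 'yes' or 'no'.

Answer: yes

Derivation:
Step 1: in state A at pos 0, read 0 -> (A,0)->write 0,move R,goto A. Now: state=A, head=1, tape[-1..4]=001010 (head:   ^)
Step 2: in state A at pos 1, read 1 -> (A,1)->write 0,move L,goto H. Now: state=H, head=0, tape[-1..4]=000010 (head:  ^)
State H reached at step 2; 2 <= 4 -> yes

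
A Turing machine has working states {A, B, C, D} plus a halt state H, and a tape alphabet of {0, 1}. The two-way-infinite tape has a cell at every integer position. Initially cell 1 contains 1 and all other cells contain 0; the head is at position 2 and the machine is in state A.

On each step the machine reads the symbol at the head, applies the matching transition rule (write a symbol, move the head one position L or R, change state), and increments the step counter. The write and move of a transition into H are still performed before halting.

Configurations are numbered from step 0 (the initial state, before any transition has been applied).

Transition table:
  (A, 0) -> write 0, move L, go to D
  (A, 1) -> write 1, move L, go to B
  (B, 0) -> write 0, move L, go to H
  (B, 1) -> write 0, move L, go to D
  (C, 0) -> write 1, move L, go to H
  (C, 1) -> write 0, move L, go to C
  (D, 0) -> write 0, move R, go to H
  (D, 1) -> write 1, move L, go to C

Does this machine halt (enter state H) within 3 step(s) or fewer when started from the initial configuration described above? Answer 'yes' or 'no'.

Answer: yes

Derivation:
Step 1: in state A at pos 2, read 0 -> (A,0)->write 0,move L,goto D. Now: state=D, head=1, tape[0..3]=0100 (head:  ^)
Step 2: in state D at pos 1, read 1 -> (D,1)->write 1,move L,goto C. Now: state=C, head=0, tape[-1..3]=00100 (head:  ^)
Step 3: in state C at pos 0, read 0 -> (C,0)->write 1,move L,goto H. Now: state=H, head=-1, tape[-2..3]=001100 (head:  ^)
State H reached at step 3; 3 <= 3 -> yes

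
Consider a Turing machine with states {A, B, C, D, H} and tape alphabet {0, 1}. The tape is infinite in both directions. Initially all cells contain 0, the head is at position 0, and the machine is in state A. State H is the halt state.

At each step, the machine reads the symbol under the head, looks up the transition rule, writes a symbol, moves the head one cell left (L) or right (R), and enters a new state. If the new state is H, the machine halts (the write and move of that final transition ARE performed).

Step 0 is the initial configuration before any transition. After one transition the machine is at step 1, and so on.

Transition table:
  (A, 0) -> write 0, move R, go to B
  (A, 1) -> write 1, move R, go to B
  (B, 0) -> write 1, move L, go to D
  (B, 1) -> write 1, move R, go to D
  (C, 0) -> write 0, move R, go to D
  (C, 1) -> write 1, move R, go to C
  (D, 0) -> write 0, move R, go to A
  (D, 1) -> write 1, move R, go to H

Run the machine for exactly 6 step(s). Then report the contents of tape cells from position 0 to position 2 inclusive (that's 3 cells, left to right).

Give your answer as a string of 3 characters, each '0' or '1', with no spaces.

Answer: 011

Derivation:
Step 1: in state A at pos 0, read 0 -> (A,0)->write 0,move R,goto B. Now: state=B, head=1, tape[-1..2]=0000 (head:   ^)
Step 2: in state B at pos 1, read 0 -> (B,0)->write 1,move L,goto D. Now: state=D, head=0, tape[-1..2]=0010 (head:  ^)
Step 3: in state D at pos 0, read 0 -> (D,0)->write 0,move R,goto A. Now: state=A, head=1, tape[-1..2]=0010 (head:   ^)
Step 4: in state A at pos 1, read 1 -> (A,1)->write 1,move R,goto B. Now: state=B, head=2, tape[-1..3]=00100 (head:    ^)
Step 5: in state B at pos 2, read 0 -> (B,0)->write 1,move L,goto D. Now: state=D, head=1, tape[-1..3]=00110 (head:   ^)
Step 6: in state D at pos 1, read 1 -> (D,1)->write 1,move R,goto H. Now: state=H, head=2, tape[-1..3]=00110 (head:    ^)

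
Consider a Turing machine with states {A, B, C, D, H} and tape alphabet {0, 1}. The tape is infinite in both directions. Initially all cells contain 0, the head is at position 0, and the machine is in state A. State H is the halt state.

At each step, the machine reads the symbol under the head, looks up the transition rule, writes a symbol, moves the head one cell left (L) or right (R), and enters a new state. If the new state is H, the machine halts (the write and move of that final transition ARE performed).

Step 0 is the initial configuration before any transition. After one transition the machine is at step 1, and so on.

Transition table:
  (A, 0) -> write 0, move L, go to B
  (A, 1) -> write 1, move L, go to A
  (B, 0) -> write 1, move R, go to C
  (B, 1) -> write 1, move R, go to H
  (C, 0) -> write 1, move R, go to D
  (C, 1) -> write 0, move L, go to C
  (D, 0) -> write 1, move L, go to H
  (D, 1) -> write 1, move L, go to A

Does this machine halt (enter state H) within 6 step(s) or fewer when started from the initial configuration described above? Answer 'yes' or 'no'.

Step 1: in state A at pos 0, read 0 -> (A,0)->write 0,move L,goto B. Now: state=B, head=-1, tape[-2..1]=0000 (head:  ^)
Step 2: in state B at pos -1, read 0 -> (B,0)->write 1,move R,goto C. Now: state=C, head=0, tape[-2..1]=0100 (head:   ^)
Step 3: in state C at pos 0, read 0 -> (C,0)->write 1,move R,goto D. Now: state=D, head=1, tape[-2..2]=01100 (head:    ^)
Step 4: in state D at pos 1, read 0 -> (D,0)->write 1,move L,goto H. Now: state=H, head=0, tape[-2..2]=01110 (head:   ^)
State H reached at step 4; 4 <= 6 -> yes

Answer: yes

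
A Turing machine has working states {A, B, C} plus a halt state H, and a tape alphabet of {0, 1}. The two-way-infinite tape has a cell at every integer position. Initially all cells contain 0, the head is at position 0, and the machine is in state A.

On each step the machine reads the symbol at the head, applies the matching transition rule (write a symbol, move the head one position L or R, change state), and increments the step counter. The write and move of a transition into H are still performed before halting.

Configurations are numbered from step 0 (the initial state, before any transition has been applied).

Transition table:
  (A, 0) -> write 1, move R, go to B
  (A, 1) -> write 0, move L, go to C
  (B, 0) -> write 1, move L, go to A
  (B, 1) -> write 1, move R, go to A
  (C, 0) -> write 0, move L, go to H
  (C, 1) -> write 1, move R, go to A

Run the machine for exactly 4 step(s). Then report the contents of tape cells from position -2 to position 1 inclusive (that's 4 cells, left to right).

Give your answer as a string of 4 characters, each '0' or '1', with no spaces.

Step 1: in state A at pos 0, read 0 -> (A,0)->write 1,move R,goto B. Now: state=B, head=1, tape[-1..2]=0100 (head:   ^)
Step 2: in state B at pos 1, read 0 -> (B,0)->write 1,move L,goto A. Now: state=A, head=0, tape[-1..2]=0110 (head:  ^)
Step 3: in state A at pos 0, read 1 -> (A,1)->write 0,move L,goto C. Now: state=C, head=-1, tape[-2..2]=00010 (head:  ^)
Step 4: in state C at pos -1, read 0 -> (C,0)->write 0,move L,goto H. Now: state=H, head=-2, tape[-3..2]=000010 (head:  ^)

Answer: 0001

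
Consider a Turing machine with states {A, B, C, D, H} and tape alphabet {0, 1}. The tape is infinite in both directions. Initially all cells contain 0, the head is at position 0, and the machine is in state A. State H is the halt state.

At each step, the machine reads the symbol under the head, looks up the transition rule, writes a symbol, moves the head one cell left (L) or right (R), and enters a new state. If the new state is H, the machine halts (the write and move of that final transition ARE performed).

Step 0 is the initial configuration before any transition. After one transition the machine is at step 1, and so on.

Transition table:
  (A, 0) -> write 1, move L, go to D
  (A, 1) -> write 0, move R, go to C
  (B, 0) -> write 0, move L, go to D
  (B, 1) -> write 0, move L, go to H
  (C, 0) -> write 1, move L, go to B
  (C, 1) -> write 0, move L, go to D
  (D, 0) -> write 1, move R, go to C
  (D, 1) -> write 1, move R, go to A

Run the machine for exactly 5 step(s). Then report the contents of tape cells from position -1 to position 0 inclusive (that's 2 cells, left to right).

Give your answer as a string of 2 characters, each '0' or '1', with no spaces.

Answer: 11

Derivation:
Step 1: in state A at pos 0, read 0 -> (A,0)->write 1,move L,goto D. Now: state=D, head=-1, tape[-2..1]=0010 (head:  ^)
Step 2: in state D at pos -1, read 0 -> (D,0)->write 1,move R,goto C. Now: state=C, head=0, tape[-2..1]=0110 (head:   ^)
Step 3: in state C at pos 0, read 1 -> (C,1)->write 0,move L,goto D. Now: state=D, head=-1, tape[-2..1]=0100 (head:  ^)
Step 4: in state D at pos -1, read 1 -> (D,1)->write 1,move R,goto A. Now: state=A, head=0, tape[-2..1]=0100 (head:   ^)
Step 5: in state A at pos 0, read 0 -> (A,0)->write 1,move L,goto D. Now: state=D, head=-1, tape[-2..1]=0110 (head:  ^)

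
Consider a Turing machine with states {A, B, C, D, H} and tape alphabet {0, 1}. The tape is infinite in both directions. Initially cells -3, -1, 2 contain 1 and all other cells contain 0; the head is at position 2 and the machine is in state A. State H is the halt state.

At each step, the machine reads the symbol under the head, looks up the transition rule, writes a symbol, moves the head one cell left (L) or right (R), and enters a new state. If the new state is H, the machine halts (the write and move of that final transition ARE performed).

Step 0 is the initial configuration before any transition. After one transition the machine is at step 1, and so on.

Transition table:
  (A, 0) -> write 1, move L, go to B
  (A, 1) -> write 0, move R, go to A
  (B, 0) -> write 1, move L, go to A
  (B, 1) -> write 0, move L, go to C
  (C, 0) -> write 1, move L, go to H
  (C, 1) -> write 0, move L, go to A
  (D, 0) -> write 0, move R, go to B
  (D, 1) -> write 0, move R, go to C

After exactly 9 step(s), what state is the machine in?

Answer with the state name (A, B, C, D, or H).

Answer: A

Derivation:
Step 1: in state A at pos 2, read 1 -> (A,1)->write 0,move R,goto A. Now: state=A, head=3, tape[-4..4]=010100000 (head:        ^)
Step 2: in state A at pos 3, read 0 -> (A,0)->write 1,move L,goto B. Now: state=B, head=2, tape[-4..4]=010100010 (head:       ^)
Step 3: in state B at pos 2, read 0 -> (B,0)->write 1,move L,goto A. Now: state=A, head=1, tape[-4..4]=010100110 (head:      ^)
Step 4: in state A at pos 1, read 0 -> (A,0)->write 1,move L,goto B. Now: state=B, head=0, tape[-4..4]=010101110 (head:     ^)
Step 5: in state B at pos 0, read 0 -> (B,0)->write 1,move L,goto A. Now: state=A, head=-1, tape[-4..4]=010111110 (head:    ^)
Step 6: in state A at pos -1, read 1 -> (A,1)->write 0,move R,goto A. Now: state=A, head=0, tape[-4..4]=010011110 (head:     ^)
Step 7: in state A at pos 0, read 1 -> (A,1)->write 0,move R,goto A. Now: state=A, head=1, tape[-4..4]=010001110 (head:      ^)
Step 8: in state A at pos 1, read 1 -> (A,1)->write 0,move R,goto A. Now: state=A, head=2, tape[-4..4]=010000110 (head:       ^)
Step 9: in state A at pos 2, read 1 -> (A,1)->write 0,move R,goto A. Now: state=A, head=3, tape[-4..4]=010000010 (head:        ^)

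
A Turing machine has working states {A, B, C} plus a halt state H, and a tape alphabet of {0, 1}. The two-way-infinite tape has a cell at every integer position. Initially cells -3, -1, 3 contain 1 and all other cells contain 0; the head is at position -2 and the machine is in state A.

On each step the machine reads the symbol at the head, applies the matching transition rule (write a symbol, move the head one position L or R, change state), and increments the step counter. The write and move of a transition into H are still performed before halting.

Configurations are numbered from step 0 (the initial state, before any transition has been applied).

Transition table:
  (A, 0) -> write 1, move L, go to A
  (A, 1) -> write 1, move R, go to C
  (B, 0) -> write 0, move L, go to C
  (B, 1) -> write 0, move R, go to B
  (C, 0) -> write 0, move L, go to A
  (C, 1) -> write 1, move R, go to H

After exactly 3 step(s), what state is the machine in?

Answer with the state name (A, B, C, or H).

Answer: H

Derivation:
Step 1: in state A at pos -2, read 0 -> (A,0)->write 1,move L,goto A. Now: state=A, head=-3, tape[-4..4]=011100010 (head:  ^)
Step 2: in state A at pos -3, read 1 -> (A,1)->write 1,move R,goto C. Now: state=C, head=-2, tape[-4..4]=011100010 (head:   ^)
Step 3: in state C at pos -2, read 1 -> (C,1)->write 1,move R,goto H. Now: state=H, head=-1, tape[-4..4]=011100010 (head:    ^)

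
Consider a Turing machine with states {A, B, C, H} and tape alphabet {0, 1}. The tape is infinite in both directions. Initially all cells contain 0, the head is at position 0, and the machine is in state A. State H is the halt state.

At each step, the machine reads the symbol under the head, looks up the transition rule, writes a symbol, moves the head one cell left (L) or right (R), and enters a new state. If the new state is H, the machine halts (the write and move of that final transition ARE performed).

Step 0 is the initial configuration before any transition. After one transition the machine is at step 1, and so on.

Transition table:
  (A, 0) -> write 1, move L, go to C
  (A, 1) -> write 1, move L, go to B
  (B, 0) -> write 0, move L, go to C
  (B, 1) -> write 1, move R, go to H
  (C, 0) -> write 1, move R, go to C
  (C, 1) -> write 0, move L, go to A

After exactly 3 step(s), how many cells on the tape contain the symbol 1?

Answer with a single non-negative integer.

Step 1: in state A at pos 0, read 0 -> (A,0)->write 1,move L,goto C. Now: state=C, head=-1, tape[-2..1]=0010 (head:  ^)
Step 2: in state C at pos -1, read 0 -> (C,0)->write 1,move R,goto C. Now: state=C, head=0, tape[-2..1]=0110 (head:   ^)
Step 3: in state C at pos 0, read 1 -> (C,1)->write 0,move L,goto A. Now: state=A, head=-1, tape[-2..1]=0100 (head:  ^)
Cells containing 1 after step 3: {-1} -> 1 cell(s)

Answer: 1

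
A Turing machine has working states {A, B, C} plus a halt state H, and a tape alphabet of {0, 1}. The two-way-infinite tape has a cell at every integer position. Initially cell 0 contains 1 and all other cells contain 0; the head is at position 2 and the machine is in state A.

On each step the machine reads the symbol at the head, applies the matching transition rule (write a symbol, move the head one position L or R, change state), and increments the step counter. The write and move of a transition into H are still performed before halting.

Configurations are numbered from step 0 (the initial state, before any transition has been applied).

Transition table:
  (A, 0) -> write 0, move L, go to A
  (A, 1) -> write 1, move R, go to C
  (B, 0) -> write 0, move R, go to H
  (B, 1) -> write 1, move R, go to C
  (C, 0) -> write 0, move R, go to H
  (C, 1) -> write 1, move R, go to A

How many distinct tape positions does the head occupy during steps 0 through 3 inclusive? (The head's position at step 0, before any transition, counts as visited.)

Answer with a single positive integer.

Step 1: in state A at pos 2, read 0 -> (A,0)->write 0,move L,goto A. Now: state=A, head=1, tape[-1..3]=01000 (head:   ^)
Step 2: in state A at pos 1, read 0 -> (A,0)->write 0,move L,goto A. Now: state=A, head=0, tape[-1..3]=01000 (head:  ^)
Step 3: in state A at pos 0, read 1 -> (A,1)->write 1,move R,goto C. Now: state=C, head=1, tape[-1..3]=01000 (head:   ^)
Head positions at steps 0..3: starting at 2, distinct positions visited = {0, 1, 2} -> 3 position(s)

Answer: 3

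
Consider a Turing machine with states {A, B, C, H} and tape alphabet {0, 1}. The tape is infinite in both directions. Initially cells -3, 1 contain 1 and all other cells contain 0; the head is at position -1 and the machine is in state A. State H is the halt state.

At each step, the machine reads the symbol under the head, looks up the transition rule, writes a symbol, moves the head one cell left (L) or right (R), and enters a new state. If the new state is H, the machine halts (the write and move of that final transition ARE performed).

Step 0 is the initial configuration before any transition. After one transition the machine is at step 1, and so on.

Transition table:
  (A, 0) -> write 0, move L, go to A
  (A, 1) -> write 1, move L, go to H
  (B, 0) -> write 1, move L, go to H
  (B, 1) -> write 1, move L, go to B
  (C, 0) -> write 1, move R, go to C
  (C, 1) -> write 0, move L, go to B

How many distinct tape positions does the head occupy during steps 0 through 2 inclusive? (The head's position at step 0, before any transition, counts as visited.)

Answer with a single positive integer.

Step 1: in state A at pos -1, read 0 -> (A,0)->write 0,move L,goto A. Now: state=A, head=-2, tape[-4..2]=0100010 (head:   ^)
Step 2: in state A at pos -2, read 0 -> (A,0)->write 0,move L,goto A. Now: state=A, head=-3, tape[-4..2]=0100010 (head:  ^)
Head positions at steps 0..2: starting at -1, distinct positions visited = {-3, -2, -1} -> 3 position(s)

Answer: 3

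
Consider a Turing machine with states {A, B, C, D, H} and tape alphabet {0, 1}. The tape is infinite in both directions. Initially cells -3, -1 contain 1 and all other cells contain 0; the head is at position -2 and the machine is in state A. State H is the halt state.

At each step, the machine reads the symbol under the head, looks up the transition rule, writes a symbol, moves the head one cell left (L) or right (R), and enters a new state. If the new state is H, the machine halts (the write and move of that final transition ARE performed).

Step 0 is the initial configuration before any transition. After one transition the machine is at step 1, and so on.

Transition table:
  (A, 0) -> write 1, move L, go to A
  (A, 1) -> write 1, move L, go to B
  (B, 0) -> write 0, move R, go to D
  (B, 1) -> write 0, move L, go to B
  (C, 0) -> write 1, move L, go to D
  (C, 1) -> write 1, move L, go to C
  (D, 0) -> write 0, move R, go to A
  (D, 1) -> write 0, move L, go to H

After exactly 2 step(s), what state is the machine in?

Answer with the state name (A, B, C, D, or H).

Step 1: in state A at pos -2, read 0 -> (A,0)->write 1,move L,goto A. Now: state=A, head=-3, tape[-4..0]=01110 (head:  ^)
Step 2: in state A at pos -3, read 1 -> (A,1)->write 1,move L,goto B. Now: state=B, head=-4, tape[-5..0]=001110 (head:  ^)

Answer: B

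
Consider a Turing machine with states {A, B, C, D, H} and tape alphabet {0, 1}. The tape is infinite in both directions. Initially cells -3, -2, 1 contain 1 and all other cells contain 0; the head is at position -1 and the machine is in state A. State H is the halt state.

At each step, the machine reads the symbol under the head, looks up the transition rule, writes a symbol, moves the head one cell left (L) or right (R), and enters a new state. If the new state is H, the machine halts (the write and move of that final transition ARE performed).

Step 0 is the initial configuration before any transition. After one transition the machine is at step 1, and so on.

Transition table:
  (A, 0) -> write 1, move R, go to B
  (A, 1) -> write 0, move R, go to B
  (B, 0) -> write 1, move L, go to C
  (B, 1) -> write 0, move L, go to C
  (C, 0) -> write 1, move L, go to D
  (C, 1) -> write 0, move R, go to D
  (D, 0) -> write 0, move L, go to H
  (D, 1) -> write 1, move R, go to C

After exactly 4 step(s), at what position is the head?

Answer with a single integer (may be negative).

Answer: 1

Derivation:
Step 1: in state A at pos -1, read 0 -> (A,0)->write 1,move R,goto B. Now: state=B, head=0, tape[-4..2]=0111010 (head:     ^)
Step 2: in state B at pos 0, read 0 -> (B,0)->write 1,move L,goto C. Now: state=C, head=-1, tape[-4..2]=0111110 (head:    ^)
Step 3: in state C at pos -1, read 1 -> (C,1)->write 0,move R,goto D. Now: state=D, head=0, tape[-4..2]=0110110 (head:     ^)
Step 4: in state D at pos 0, read 1 -> (D,1)->write 1,move R,goto C. Now: state=C, head=1, tape[-4..2]=0110110 (head:      ^)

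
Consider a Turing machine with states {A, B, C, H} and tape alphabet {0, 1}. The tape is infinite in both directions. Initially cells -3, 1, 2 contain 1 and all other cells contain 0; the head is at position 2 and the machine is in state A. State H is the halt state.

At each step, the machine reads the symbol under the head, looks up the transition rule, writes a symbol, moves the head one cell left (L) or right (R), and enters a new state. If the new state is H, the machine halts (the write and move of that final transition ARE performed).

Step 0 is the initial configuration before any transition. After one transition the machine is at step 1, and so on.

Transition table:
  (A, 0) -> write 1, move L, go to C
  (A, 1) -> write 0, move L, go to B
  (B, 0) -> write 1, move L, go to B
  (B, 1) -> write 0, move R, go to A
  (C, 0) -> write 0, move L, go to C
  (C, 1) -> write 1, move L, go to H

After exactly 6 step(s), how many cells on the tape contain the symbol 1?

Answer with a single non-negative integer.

Answer: 2

Derivation:
Step 1: in state A at pos 2, read 1 -> (A,1)->write 0,move L,goto B. Now: state=B, head=1, tape[-4..3]=01000100 (head:      ^)
Step 2: in state B at pos 1, read 1 -> (B,1)->write 0,move R,goto A. Now: state=A, head=2, tape[-4..3]=01000000 (head:       ^)
Step 3: in state A at pos 2, read 0 -> (A,0)->write 1,move L,goto C. Now: state=C, head=1, tape[-4..3]=01000010 (head:      ^)
Step 4: in state C at pos 1, read 0 -> (C,0)->write 0,move L,goto C. Now: state=C, head=0, tape[-4..3]=01000010 (head:     ^)
Step 5: in state C at pos 0, read 0 -> (C,0)->write 0,move L,goto C. Now: state=C, head=-1, tape[-4..3]=01000010 (head:    ^)
Step 6: in state C at pos -1, read 0 -> (C,0)->write 0,move L,goto C. Now: state=C, head=-2, tape[-4..3]=01000010 (head:   ^)
Cells containing 1 after step 6: {-3, 2} -> 2 cell(s)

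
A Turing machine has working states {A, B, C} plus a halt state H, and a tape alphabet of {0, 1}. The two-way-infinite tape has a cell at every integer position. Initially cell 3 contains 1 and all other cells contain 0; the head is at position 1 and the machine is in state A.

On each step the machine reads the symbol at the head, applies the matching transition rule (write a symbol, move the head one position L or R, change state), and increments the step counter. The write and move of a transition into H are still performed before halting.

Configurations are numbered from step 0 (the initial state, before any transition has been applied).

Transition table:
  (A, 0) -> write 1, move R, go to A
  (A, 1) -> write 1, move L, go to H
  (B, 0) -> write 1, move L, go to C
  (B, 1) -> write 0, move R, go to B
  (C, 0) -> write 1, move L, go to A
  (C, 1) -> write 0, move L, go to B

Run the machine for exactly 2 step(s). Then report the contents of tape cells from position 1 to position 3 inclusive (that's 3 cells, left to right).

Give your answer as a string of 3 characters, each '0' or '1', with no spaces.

Step 1: in state A at pos 1, read 0 -> (A,0)->write 1,move R,goto A. Now: state=A, head=2, tape[0..4]=01010 (head:   ^)
Step 2: in state A at pos 2, read 0 -> (A,0)->write 1,move R,goto A. Now: state=A, head=3, tape[0..4]=01110 (head:    ^)

Answer: 111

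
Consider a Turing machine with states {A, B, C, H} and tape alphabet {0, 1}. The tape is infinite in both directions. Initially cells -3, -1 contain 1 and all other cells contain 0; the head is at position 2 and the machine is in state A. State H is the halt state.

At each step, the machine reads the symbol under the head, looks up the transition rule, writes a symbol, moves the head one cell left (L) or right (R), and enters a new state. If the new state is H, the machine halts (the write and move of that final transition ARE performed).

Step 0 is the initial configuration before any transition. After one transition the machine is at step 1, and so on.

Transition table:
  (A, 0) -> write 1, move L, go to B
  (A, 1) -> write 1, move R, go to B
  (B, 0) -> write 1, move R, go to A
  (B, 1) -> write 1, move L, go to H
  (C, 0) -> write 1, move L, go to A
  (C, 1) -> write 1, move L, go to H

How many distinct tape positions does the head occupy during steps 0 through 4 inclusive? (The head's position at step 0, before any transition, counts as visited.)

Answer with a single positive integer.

Answer: 4

Derivation:
Step 1: in state A at pos 2, read 0 -> (A,0)->write 1,move L,goto B. Now: state=B, head=1, tape[-4..3]=01010010 (head:      ^)
Step 2: in state B at pos 1, read 0 -> (B,0)->write 1,move R,goto A. Now: state=A, head=2, tape[-4..3]=01010110 (head:       ^)
Step 3: in state A at pos 2, read 1 -> (A,1)->write 1,move R,goto B. Now: state=B, head=3, tape[-4..4]=010101100 (head:        ^)
Step 4: in state B at pos 3, read 0 -> (B,0)->write 1,move R,goto A. Now: state=A, head=4, tape[-4..5]=0101011100 (head:         ^)
Head positions at steps 0..4: starting at 2, distinct positions visited = {1, 2, 3, 4} -> 4 position(s)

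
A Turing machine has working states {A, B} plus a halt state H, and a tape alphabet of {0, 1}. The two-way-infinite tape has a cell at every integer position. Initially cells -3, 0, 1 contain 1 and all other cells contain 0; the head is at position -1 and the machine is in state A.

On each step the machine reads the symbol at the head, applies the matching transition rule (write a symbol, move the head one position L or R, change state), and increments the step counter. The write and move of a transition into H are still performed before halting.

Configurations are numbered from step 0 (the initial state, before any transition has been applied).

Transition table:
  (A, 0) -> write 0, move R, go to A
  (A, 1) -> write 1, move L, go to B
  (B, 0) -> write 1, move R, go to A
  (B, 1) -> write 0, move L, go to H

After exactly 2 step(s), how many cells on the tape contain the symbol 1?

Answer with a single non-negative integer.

Step 1: in state A at pos -1, read 0 -> (A,0)->write 0,move R,goto A. Now: state=A, head=0, tape[-4..2]=0100110 (head:     ^)
Step 2: in state A at pos 0, read 1 -> (A,1)->write 1,move L,goto B. Now: state=B, head=-1, tape[-4..2]=0100110 (head:    ^)
Cells containing 1 after step 2: {-3, 0, 1} -> 3 cell(s)

Answer: 3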